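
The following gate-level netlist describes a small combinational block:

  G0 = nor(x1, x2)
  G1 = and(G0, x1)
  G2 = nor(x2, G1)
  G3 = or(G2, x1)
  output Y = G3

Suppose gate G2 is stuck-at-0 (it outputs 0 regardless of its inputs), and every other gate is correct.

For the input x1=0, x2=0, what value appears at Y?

0

Propagate with G2 forced: G0=1, G1=0, G2=0 [stuck-at-0], G3=0.
So Y = 0. (Without the fault it would be 1.)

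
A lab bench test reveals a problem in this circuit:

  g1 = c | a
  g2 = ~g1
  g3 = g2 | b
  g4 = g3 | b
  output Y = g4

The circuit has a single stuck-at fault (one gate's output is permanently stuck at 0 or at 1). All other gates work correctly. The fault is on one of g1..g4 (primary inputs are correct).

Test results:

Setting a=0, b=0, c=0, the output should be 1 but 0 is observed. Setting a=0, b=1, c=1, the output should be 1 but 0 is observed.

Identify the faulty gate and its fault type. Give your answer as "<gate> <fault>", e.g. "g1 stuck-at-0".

g4 stuck-at-0

Fault-free values for test 1 (a=0, b=0, c=0): g1=0, g2=1, g3=1, g4=1, giving Y=1. Observed 0.
Test 1: faults giving observed 0 are {g1 stuck-at-1, g2 stuck-at-0, g3 stuck-at-0, g4 stuck-at-0}.
Test 2 (a=0, b=1, c=1): fault-free g1=1, g2=0, g3=1, g4=1 → 1; observed 0. Eliminates g1 stuck-at-1, g2 stuck-at-0, g3 stuck-at-0.
Only g4 stuck-at-0 is consistent with every test.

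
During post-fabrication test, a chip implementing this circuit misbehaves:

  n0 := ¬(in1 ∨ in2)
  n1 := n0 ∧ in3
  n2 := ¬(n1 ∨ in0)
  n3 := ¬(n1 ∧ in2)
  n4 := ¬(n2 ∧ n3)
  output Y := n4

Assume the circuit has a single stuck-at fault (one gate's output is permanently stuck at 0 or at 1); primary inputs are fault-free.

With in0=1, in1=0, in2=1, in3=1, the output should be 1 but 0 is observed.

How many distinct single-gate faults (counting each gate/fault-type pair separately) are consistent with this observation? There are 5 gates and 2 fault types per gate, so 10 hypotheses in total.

2

Fault-free: n0=0, n1=0, n2=0, n3=1, n4=1 → 1. Observed 0.
  n0 stuck-at-0: output 1 ✗
  n0 stuck-at-1: output 1 ✗
  n1 stuck-at-0: output 1 ✗
  n1 stuck-at-1: output 1 ✗
  n2 stuck-at-0: output 1 ✗
  n2 stuck-at-1: output 0 ✓
  n3 stuck-at-0: output 1 ✗
  n3 stuck-at-1: output 1 ✗
  n4 stuck-at-0: output 0 ✓
  n4 stuck-at-1: output 1 ✗
Consistent faults: {n2 stuck-at-1, n4 stuck-at-0} — 2 in all.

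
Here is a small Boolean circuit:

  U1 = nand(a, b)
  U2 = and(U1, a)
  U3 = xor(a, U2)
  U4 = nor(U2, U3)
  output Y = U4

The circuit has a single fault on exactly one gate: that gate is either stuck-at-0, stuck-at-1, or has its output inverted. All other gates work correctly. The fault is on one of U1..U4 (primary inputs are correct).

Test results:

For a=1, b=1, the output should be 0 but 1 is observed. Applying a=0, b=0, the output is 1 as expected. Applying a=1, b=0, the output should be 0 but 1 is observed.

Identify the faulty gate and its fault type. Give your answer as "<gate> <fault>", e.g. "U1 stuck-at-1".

Fault-free values for test 1 (a=1, b=1): U1=0, U2=0, U3=1, U4=0, giving Y=0. Observed 1.
Test 1: faults giving observed 1 are {U3 stuck-at-0, U3 inverted output, U4 stuck-at-1, U4 inverted output}.
Test 2 (a=0, b=0): fault-free U1=1, U2=0, U3=0, U4=1 → 1; observed 1. Eliminates U3 inverted output, U4 inverted output.
Test 3 (a=1, b=0): fault-free U1=1, U2=1, U3=0, U4=0 → 0; observed 1. Eliminates U3 stuck-at-0.
Only U4 stuck-at-1 is consistent with every test.

U4 stuck-at-1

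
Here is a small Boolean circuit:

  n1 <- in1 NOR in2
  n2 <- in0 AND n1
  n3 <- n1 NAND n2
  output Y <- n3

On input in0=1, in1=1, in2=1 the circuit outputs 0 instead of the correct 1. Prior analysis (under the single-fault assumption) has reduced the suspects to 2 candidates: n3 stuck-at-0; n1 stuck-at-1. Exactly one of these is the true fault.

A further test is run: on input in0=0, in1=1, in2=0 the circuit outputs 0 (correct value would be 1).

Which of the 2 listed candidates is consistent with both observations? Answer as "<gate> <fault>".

Evaluate each candidate on input in0=0, in1=1, in2=0:
  n3 stuck-at-0: n1=0, n2=0, n3=0 [stuck-at-0] → 0 — matches
  n1 stuck-at-1: n1=1 [stuck-at-1], n2=0, n3=1 → 1 — eliminated
Only n3 stuck-at-0 reproduces the observed 0.

n3 stuck-at-0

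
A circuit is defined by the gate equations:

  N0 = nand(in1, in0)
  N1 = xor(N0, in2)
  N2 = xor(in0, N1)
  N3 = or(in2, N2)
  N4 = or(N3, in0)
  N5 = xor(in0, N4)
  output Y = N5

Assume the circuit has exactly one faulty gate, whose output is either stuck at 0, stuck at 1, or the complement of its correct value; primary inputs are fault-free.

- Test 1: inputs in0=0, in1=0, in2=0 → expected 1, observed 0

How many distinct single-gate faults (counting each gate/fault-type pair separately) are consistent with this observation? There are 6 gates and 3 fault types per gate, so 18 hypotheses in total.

Fault-free: N0=1, N1=1, N2=1, N3=1, N4=1, N5=1 → 1. Observed 0.
  N0: stuck-at-0, inverted output ✓; others ✗
  N1: stuck-at-0, inverted output ✓; others ✗
  N2: stuck-at-0, inverted output ✓; others ✗
  N3: stuck-at-0, inverted output ✓; others ✗
  N4: stuck-at-0, inverted output ✓; others ✗
  N5: stuck-at-0, inverted output ✓; others ✗
Consistent faults: {N0 stuck-at-0, N0 inverted output, N1 stuck-at-0, N1 inverted output, N2 stuck-at-0, N2 inverted output, N3 stuck-at-0, N3 inverted output, N4 stuck-at-0, N4 inverted output, N5 stuck-at-0, N5 inverted output} — 12 in all.

12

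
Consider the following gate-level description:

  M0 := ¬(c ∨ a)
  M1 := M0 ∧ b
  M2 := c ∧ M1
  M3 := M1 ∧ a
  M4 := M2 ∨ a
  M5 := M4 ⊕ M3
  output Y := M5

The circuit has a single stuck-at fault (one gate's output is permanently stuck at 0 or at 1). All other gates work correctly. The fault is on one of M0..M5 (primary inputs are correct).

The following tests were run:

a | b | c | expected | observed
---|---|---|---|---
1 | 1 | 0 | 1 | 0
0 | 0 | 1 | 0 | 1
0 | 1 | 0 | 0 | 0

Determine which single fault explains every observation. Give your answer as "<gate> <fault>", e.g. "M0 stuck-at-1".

M1 stuck-at-1

Fault-free values for test 1 (a=1, b=1, c=0): M0=0, M1=0, M2=0, M3=0, M4=1, M5=1, giving Y=1. Observed 0.
Test 1: faults giving observed 0 are {M0 stuck-at-1, M1 stuck-at-1, M3 stuck-at-1, M4 stuck-at-0, M5 stuck-at-0}.
Test 2 (a=0, b=0, c=1): fault-free M0=0, M1=0, M2=0, M3=0, M4=0, M5=0 → 0; observed 1. Eliminates M0 stuck-at-1, M4 stuck-at-0, M5 stuck-at-0.
Test 3 (a=0, b=1, c=0): fault-free M0=1, M1=1, M2=0, M3=0, M4=0, M5=0 → 0; observed 0. Eliminates M3 stuck-at-1.
Only M1 stuck-at-1 is consistent with every test.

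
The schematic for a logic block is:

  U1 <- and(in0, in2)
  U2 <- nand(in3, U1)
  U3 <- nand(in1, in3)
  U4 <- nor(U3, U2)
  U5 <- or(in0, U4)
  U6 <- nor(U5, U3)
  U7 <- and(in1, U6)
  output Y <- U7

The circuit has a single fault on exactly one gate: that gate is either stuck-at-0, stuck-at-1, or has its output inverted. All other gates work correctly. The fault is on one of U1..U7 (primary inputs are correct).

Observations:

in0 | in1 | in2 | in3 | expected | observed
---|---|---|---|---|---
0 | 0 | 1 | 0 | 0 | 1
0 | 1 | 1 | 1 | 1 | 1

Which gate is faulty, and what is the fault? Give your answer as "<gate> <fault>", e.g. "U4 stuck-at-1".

Fault-free values for test 1 (in0=0, in1=0, in2=1, in3=0): U1=0, U2=1, U3=1, U4=0, U5=0, U6=0, U7=0, giving Y=0. Observed 1.
Test 1: faults giving observed 1 are {U7 stuck-at-1, U7 inverted output}.
Test 2 (in0=0, in1=1, in2=1, in3=1): fault-free U1=0, U2=1, U3=0, U4=0, U5=0, U6=1, U7=1 → 1; observed 1. Eliminates U7 inverted output.
Only U7 stuck-at-1 is consistent with every test.

U7 stuck-at-1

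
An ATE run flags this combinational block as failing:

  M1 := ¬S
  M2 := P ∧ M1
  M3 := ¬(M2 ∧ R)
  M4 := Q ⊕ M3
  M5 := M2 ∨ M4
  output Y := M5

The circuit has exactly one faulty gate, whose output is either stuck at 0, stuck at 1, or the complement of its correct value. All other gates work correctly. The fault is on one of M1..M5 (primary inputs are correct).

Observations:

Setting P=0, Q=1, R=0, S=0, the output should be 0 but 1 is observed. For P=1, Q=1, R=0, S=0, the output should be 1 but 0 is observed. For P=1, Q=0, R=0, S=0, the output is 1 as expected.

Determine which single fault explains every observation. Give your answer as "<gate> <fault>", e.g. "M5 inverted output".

M2 inverted output

Fault-free values for test 1 (P=0, Q=1, R=0, S=0): M1=1, M2=0, M3=1, M4=0, M5=0, giving Y=0. Observed 1.
Test 1: faults giving observed 1 are {M2 stuck-at-1, M2 inverted output, M3 stuck-at-0, M3 inverted output, M4 stuck-at-1, M4 inverted output, M5 stuck-at-1, M5 inverted output}.
Test 2 (P=1, Q=1, R=0, S=0): fault-free M1=1, M2=1, M3=1, M4=0, M5=1 → 1; observed 0. Eliminates M2 stuck-at-1, M3 stuck-at-0, M3 inverted output, M4 stuck-at-1, M4 inverted output, M5 stuck-at-1.
Test 3 (P=1, Q=0, R=0, S=0): fault-free M1=1, M2=1, M3=1, M4=1, M5=1 → 1; observed 1. Eliminates M5 inverted output.
Only M2 inverted output is consistent with every test.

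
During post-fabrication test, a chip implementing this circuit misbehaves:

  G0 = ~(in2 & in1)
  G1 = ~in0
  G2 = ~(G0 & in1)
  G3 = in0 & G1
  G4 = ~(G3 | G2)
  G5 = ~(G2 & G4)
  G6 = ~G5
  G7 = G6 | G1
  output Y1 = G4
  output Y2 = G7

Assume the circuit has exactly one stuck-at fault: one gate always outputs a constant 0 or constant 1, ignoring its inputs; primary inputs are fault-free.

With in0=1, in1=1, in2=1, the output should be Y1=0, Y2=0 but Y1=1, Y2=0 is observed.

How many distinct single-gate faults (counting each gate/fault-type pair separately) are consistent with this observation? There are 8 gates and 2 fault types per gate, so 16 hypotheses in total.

2

Fault-free: G0=0, G1=0, G2=1, G3=0, G4=0, G5=1, G6=0, G7=0 → Y1=0, Y2=0. Observed Y1=1, Y2=0.
  G0: stuck-at-1 ✓; others ✗
  G1: none of the 2 fault types match ✗
  G2: stuck-at-0 ✓; others ✗
  G3: none of the 2 fault types match ✗
  G4: none of the 2 fault types match ✗
  G5: none of the 2 fault types match ✗
  G6: none of the 2 fault types match ✗
  G7: none of the 2 fault types match ✗
Consistent faults: {G0 stuck-at-1, G2 stuck-at-0} — 2 in all.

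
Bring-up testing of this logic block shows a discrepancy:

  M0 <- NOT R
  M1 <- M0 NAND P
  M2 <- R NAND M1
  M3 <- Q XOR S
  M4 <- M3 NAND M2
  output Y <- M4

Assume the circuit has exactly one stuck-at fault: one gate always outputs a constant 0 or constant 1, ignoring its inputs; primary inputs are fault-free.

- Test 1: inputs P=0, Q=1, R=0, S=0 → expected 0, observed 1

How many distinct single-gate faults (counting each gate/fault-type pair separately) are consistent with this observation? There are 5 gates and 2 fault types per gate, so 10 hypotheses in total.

3

Fault-free: M0=1, M1=1, M2=1, M3=1, M4=0 → 0. Observed 1.
  M0 stuck-at-0: output 0 ✗
  M0 stuck-at-1: output 0 ✗
  M1 stuck-at-0: output 0 ✗
  M1 stuck-at-1: output 0 ✗
  M2 stuck-at-0: output 1 ✓
  M2 stuck-at-1: output 0 ✗
  M3 stuck-at-0: output 1 ✓
  M3 stuck-at-1: output 0 ✗
  M4 stuck-at-0: output 0 ✗
  M4 stuck-at-1: output 1 ✓
Consistent faults: {M2 stuck-at-0, M3 stuck-at-0, M4 stuck-at-1} — 3 in all.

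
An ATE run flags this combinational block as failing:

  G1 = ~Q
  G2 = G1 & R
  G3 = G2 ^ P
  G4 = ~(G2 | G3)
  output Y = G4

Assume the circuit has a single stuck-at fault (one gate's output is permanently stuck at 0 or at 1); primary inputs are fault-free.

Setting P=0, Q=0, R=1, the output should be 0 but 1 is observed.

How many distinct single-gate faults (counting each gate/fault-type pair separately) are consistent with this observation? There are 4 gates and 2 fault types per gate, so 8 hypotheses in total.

3

Fault-free: G1=1, G2=1, G3=1, G4=0 → 0. Observed 1.
  G1 stuck-at-0: output 1 ✓
  G1 stuck-at-1: output 0 ✗
  G2 stuck-at-0: output 1 ✓
  G2 stuck-at-1: output 0 ✗
  G3 stuck-at-0: output 0 ✗
  G3 stuck-at-1: output 0 ✗
  G4 stuck-at-0: output 0 ✗
  G4 stuck-at-1: output 1 ✓
Consistent faults: {G1 stuck-at-0, G2 stuck-at-0, G4 stuck-at-1} — 3 in all.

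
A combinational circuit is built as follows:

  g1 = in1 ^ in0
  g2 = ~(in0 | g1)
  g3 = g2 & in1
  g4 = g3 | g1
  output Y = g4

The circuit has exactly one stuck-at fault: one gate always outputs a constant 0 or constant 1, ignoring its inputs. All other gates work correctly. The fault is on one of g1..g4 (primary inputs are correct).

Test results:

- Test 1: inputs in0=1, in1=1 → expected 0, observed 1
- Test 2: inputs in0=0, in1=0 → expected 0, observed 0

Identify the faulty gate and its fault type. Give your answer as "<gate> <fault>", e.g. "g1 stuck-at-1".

g2 stuck-at-1

Fault-free values for test 1 (in0=1, in1=1): g1=0, g2=0, g3=0, g4=0, giving Y=0. Observed 1.
Test 1: faults giving observed 1 are {g1 stuck-at-1, g2 stuck-at-1, g3 stuck-at-1, g4 stuck-at-1}.
Test 2 (in0=0, in1=0): fault-free g1=0, g2=1, g3=0, g4=0 → 0; observed 0. Eliminates g1 stuck-at-1, g3 stuck-at-1, g4 stuck-at-1.
Only g2 stuck-at-1 is consistent with every test.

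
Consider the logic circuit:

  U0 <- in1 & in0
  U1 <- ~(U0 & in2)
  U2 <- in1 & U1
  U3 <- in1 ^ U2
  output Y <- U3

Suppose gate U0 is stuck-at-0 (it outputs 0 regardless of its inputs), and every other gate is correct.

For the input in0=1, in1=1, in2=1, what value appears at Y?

0

Propagate with U0 forced: U0=0 [stuck-at-0], U1=1, U2=1, U3=0.
So Y = 0. (Without the fault it would be 1.)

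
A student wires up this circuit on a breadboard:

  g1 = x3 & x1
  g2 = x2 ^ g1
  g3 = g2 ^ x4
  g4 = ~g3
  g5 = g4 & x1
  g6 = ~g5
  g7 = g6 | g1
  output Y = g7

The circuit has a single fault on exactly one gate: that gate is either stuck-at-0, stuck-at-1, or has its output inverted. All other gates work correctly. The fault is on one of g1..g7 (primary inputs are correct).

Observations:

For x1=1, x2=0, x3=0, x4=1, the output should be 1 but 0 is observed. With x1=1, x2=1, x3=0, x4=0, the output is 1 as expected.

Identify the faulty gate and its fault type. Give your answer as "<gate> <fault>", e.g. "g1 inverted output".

g2 stuck-at-1

Fault-free values for test 1 (x1=1, x2=0, x3=0, x4=1): g1=0, g2=0, g3=1, g4=0, g5=0, g6=1, g7=1, giving Y=1. Observed 0.
Test 1: faults giving observed 0 are {g2 stuck-at-1, g2 inverted output, g3 stuck-at-0, g3 inverted output, g4 stuck-at-1, g4 inverted output, g5 stuck-at-1, g5 inverted output, g6 stuck-at-0, g6 inverted output, g7 stuck-at-0, g7 inverted output}.
Test 2 (x1=1, x2=1, x3=0, x4=0): fault-free g1=0, g2=1, g3=1, g4=0, g5=0, g6=1, g7=1 → 1; observed 1. Eliminates g2 inverted output, g3 stuck-at-0, g3 inverted output, g4 stuck-at-1, g4 inverted output, g5 stuck-at-1, g5 inverted output, g6 stuck-at-0, g6 inverted output, g7 stuck-at-0, g7 inverted output.
Only g2 stuck-at-1 is consistent with every test.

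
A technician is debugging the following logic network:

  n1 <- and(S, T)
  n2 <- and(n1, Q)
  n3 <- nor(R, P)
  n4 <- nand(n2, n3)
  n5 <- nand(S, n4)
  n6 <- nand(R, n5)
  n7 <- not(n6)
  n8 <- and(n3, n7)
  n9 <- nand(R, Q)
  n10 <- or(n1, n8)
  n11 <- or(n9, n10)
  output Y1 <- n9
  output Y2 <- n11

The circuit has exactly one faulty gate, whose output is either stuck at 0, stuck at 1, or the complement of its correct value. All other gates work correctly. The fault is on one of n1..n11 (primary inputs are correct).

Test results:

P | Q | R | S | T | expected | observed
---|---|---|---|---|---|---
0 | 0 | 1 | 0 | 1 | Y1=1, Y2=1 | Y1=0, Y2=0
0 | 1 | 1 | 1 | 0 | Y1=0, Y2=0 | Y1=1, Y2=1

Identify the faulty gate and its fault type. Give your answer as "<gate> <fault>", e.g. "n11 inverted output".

n9 inverted output

Fault-free values for test 1 (P=0, Q=0, R=1, S=0, T=1): n1=0, n2=0, n3=0, n4=1, n5=1, n6=0, n7=1, n8=0, n9=1, n10=0, n11=1, giving Y1=1, Y2=1. Observed Y1=0, Y2=0.
Test 1: faults giving observed Y1=0, Y2=0 are {n9 stuck-at-0, n9 inverted output}.
Test 2 (P=0, Q=1, R=1, S=1, T=0): fault-free n1=0, n2=0, n3=0, n4=1, n5=0, n6=1, n7=0, n8=0, n9=0, n10=0, n11=0 → Y1=0, Y2=0; observed Y1=1, Y2=1. Eliminates n9 stuck-at-0.
Only n9 inverted output is consistent with every test.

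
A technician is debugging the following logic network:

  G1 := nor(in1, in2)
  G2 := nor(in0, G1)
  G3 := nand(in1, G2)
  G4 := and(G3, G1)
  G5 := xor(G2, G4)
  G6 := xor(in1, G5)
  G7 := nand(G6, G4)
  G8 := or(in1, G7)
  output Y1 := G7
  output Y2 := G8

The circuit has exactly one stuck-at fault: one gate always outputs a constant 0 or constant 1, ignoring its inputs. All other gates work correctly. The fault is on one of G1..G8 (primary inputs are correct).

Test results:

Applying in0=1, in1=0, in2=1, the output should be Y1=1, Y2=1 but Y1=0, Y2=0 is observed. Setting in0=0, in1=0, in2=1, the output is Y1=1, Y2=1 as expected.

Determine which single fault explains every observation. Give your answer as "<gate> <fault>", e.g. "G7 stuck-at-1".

Fault-free values for test 1 (in0=1, in1=0, in2=1): G1=0, G2=0, G3=1, G4=0, G5=0, G6=0, G7=1, G8=1, giving Y1=1, Y2=1. Observed Y1=0, Y2=0.
Test 1: faults giving observed Y1=0, Y2=0 are {G1 stuck-at-1, G4 stuck-at-1, G7 stuck-at-0}.
Test 2 (in0=0, in1=0, in2=1): fault-free G1=0, G2=1, G3=1, G4=0, G5=1, G6=1, G7=1, G8=1 → Y1=1, Y2=1; observed Y1=1, Y2=1. Eliminates G1 stuck-at-1, G7 stuck-at-0.
Only G4 stuck-at-1 is consistent with every test.

G4 stuck-at-1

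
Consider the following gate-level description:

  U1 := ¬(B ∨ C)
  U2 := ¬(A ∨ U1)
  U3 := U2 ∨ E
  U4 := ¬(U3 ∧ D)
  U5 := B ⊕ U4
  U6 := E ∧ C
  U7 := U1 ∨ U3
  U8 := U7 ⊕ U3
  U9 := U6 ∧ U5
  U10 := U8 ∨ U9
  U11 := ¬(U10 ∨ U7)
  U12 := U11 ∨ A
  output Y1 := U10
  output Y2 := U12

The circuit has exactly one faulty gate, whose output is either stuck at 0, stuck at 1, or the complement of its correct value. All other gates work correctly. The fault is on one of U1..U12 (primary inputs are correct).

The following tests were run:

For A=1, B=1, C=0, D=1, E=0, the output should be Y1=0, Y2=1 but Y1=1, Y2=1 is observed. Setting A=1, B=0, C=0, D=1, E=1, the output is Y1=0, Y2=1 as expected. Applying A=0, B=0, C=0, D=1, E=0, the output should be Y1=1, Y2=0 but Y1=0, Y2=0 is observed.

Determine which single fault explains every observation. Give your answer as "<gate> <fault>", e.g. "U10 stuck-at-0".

Fault-free values for test 1 (A=1, B=1, C=0, D=1, E=0): U1=0, U2=0, U3=0, U4=1, U5=0, U6=0, U7=0, U8=0, U9=0, U10=0, U11=1, U12=1, giving Y1=0, Y2=1. Observed Y1=1, Y2=1.
Test 1: faults giving observed Y1=1, Y2=1 are {U1 stuck-at-1, U1 inverted output, U7 stuck-at-1, U7 inverted output, U8 stuck-at-1, U8 inverted output, U9 stuck-at-1, U9 inverted output, U10 stuck-at-1, U10 inverted output}.
Test 2 (A=1, B=0, C=0, D=1, E=1): fault-free U1=1, U2=0, U3=1, U4=0, U5=0, U6=0, U7=1, U8=0, U9=0, U10=0, U11=0, U12=1 → Y1=0, Y2=1; observed Y1=0, Y2=1. Eliminates U7 inverted output, U8 stuck-at-1, U8 inverted output, U9 stuck-at-1, U9 inverted output, U10 stuck-at-1, U10 inverted output.
Test 3 (A=0, B=0, C=0, D=1, E=0): fault-free U1=1, U2=0, U3=0, U4=1, U5=1, U6=0, U7=1, U8=1, U9=0, U10=1, U11=0, U12=0 → Y1=1, Y2=0; observed Y1=0, Y2=0. Eliminates U1 stuck-at-1, U7 stuck-at-1.
Only U1 inverted output is consistent with every test.

U1 inverted output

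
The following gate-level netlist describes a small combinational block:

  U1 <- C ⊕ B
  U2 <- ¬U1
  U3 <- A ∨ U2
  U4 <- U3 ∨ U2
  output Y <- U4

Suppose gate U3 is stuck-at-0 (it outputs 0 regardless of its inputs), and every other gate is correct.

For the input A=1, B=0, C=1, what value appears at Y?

Propagate with U3 forced: U1=1, U2=0, U3=0 [stuck-at-0], U4=0.
So Y = 0. (Without the fault it would be 1.)

0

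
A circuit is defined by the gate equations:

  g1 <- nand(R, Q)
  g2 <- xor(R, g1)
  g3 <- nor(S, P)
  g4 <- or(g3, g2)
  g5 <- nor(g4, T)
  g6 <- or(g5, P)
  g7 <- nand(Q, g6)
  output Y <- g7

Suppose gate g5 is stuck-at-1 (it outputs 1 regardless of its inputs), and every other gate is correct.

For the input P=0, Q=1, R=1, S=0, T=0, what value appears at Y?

Propagate with g5 forced: g1=0, g2=1, g3=1, g4=1, g5=1 [stuck-at-1], g6=1, g7=0.
So Y = 0. (Without the fault it would be 1.)

0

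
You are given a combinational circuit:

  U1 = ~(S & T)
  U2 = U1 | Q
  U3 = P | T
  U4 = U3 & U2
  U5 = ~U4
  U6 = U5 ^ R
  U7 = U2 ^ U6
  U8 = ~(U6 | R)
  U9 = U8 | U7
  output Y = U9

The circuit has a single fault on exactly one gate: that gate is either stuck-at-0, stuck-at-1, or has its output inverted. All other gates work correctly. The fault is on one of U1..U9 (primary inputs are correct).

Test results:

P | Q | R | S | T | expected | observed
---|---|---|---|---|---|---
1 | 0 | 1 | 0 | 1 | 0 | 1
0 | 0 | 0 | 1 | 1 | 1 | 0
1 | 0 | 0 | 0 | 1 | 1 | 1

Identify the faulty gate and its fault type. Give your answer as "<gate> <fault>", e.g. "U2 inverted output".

U7 inverted output

Fault-free values for test 1 (P=1, Q=0, R=1, S=0, T=1): U1=1, U2=1, U3=1, U4=1, U5=0, U6=1, U7=0, U8=0, U9=0, giving Y=0. Observed 1.
Test 1: faults giving observed 1 are {U3 stuck-at-0, U3 inverted output, U4 stuck-at-0, U4 inverted output, U5 stuck-at-1, U5 inverted output, U6 stuck-at-0, U6 inverted output, U7 stuck-at-1, U7 inverted output, U8 stuck-at-1, U8 inverted output, U9 stuck-at-1, U9 inverted output}.
Test 2 (P=0, Q=0, R=0, S=1, T=1): fault-free U1=0, U2=0, U3=1, U4=0, U5=1, U6=1, U7=1, U8=0, U9=1 → 1; observed 0. Eliminates U3 stuck-at-0, U3 inverted output, U4 stuck-at-0, U4 inverted output, U5 stuck-at-1, U5 inverted output, U6 stuck-at-0, U6 inverted output, U7 stuck-at-1, U8 stuck-at-1, U8 inverted output, U9 stuck-at-1.
Test 3 (P=1, Q=0, R=0, S=0, T=1): fault-free U1=1, U2=1, U3=1, U4=1, U5=0, U6=0, U7=1, U8=1, U9=1 → 1; observed 1. Eliminates U9 inverted output.
Only U7 inverted output is consistent with every test.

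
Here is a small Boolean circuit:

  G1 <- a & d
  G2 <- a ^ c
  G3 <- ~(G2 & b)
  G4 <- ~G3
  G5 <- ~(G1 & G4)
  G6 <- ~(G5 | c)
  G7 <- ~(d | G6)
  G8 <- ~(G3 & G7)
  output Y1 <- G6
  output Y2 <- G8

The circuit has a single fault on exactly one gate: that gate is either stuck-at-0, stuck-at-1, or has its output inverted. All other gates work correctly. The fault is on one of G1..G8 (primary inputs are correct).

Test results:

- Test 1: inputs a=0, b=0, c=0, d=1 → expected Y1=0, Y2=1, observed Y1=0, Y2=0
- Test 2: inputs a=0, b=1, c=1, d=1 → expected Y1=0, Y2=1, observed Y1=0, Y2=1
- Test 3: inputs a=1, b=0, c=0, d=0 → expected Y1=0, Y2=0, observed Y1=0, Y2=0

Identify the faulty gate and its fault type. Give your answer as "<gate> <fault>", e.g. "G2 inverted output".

Fault-free values for test 1 (a=0, b=0, c=0, d=1): G1=0, G2=0, G3=1, G4=0, G5=1, G6=0, G7=0, G8=1, giving Y1=0, Y2=1. Observed Y1=0, Y2=0.
Test 1: faults giving observed Y1=0, Y2=0 are {G7 stuck-at-1, G7 inverted output, G8 stuck-at-0, G8 inverted output}.
Test 2 (a=0, b=1, c=1, d=1): fault-free G1=0, G2=1, G3=0, G4=1, G5=1, G6=0, G7=0, G8=1 → Y1=0, Y2=1; observed Y1=0, Y2=1. Eliminates G8 stuck-at-0, G8 inverted output.
Test 3 (a=1, b=0, c=0, d=0): fault-free G1=0, G2=1, G3=1, G4=0, G5=1, G6=0, G7=1, G8=0 → Y1=0, Y2=0; observed Y1=0, Y2=0. Eliminates G7 inverted output.
Only G7 stuck-at-1 is consistent with every test.

G7 stuck-at-1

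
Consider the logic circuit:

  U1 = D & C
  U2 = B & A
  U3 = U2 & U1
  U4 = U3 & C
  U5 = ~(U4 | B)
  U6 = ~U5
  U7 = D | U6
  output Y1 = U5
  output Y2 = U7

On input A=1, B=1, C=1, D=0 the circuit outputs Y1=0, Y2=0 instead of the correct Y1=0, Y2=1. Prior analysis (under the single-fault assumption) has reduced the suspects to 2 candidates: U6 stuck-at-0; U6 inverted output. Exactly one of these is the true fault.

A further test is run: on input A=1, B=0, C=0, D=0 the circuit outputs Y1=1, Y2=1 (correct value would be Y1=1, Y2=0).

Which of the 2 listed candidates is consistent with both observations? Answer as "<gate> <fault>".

U6 inverted output

Evaluate each candidate on input A=1, B=0, C=0, D=0:
  U6 stuck-at-0: U1=0, U2=0, U3=0, U4=0, U5=1, U6=0 [stuck-at-0], U7=0 → Y1=1, Y2=0 — eliminated
  U6 inverted output: U1=0, U2=0, U3=0, U4=0, U5=1, U6=1 [inverted output], U7=1 → Y1=1, Y2=1 — matches
Only U6 inverted output reproduces the observed Y1=1, Y2=1.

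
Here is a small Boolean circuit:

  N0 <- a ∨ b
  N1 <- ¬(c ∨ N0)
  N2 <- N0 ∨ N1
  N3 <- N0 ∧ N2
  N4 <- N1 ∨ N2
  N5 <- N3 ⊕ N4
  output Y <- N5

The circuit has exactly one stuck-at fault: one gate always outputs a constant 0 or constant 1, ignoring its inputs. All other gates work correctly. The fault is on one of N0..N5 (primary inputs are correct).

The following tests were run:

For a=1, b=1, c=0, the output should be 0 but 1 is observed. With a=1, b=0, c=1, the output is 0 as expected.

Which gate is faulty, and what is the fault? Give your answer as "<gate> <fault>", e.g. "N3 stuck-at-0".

Fault-free values for test 1 (a=1, b=1, c=0): N0=1, N1=0, N2=1, N3=1, N4=1, N5=0, giving Y=0. Observed 1.
Test 1: faults giving observed 1 are {N0 stuck-at-0, N3 stuck-at-0, N4 stuck-at-0, N5 stuck-at-1}.
Test 2 (a=1, b=0, c=1): fault-free N0=1, N1=0, N2=1, N3=1, N4=1, N5=0 → 0; observed 0. Eliminates N3 stuck-at-0, N4 stuck-at-0, N5 stuck-at-1.
Only N0 stuck-at-0 is consistent with every test.

N0 stuck-at-0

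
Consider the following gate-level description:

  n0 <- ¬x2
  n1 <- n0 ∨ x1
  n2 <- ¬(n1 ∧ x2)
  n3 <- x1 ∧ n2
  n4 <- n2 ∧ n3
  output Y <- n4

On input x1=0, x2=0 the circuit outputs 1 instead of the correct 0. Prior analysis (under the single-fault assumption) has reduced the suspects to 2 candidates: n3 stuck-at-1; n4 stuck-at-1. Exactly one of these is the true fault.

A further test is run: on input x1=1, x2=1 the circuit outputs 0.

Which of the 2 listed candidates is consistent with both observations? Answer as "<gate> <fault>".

n3 stuck-at-1

Evaluate each candidate on input x1=1, x2=1:
  n3 stuck-at-1: n0=0, n1=1, n2=0, n3=1 [stuck-at-1], n4=0 → 0 — matches
  n4 stuck-at-1: n0=0, n1=1, n2=0, n3=0, n4=1 [stuck-at-1] → 1 — eliminated
Only n3 stuck-at-1 reproduces the observed 0.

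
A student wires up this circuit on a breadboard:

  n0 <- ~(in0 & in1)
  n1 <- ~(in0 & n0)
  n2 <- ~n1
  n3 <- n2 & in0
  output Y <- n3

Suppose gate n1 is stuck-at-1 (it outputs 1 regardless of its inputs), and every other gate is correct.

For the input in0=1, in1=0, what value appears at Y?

0

Propagate with n1 forced: n0=1, n1=1 [stuck-at-1], n2=0, n3=0.
So Y = 0. (Without the fault it would be 1.)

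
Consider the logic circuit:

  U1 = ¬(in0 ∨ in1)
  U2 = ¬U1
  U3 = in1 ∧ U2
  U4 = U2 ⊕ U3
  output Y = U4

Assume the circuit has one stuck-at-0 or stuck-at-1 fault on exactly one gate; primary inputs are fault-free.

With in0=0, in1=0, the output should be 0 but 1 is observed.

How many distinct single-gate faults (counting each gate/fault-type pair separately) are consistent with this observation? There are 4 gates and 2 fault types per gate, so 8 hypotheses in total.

4

Fault-free: U1=1, U2=0, U3=0, U4=0 → 0. Observed 1.
  U1 stuck-at-0: output 1 ✓
  U1 stuck-at-1: output 0 ✗
  U2 stuck-at-0: output 0 ✗
  U2 stuck-at-1: output 1 ✓
  U3 stuck-at-0: output 0 ✗
  U3 stuck-at-1: output 1 ✓
  U4 stuck-at-0: output 0 ✗
  U4 stuck-at-1: output 1 ✓
Consistent faults: {U1 stuck-at-0, U2 stuck-at-1, U3 stuck-at-1, U4 stuck-at-1} — 4 in all.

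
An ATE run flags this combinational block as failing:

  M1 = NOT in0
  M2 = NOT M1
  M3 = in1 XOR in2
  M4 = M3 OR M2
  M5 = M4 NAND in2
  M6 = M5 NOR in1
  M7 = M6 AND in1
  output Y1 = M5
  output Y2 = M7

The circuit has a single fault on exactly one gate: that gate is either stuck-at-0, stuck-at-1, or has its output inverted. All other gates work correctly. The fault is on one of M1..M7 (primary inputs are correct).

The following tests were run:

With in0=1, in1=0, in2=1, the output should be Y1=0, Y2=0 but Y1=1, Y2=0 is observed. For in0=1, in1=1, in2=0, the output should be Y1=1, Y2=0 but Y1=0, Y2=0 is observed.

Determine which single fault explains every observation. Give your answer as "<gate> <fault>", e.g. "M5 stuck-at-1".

Fault-free values for test 1 (in0=1, in1=0, in2=1): M1=0, M2=1, M3=1, M4=1, M5=0, M6=1, M7=0, giving Y1=0, Y2=0. Observed Y1=1, Y2=0.
Test 1: faults giving observed Y1=1, Y2=0 are {M4 stuck-at-0, M4 inverted output, M5 stuck-at-1, M5 inverted output}.
Test 2 (in0=1, in1=1, in2=0): fault-free M1=0, M2=1, M3=1, M4=1, M5=1, M6=0, M7=0 → Y1=1, Y2=0; observed Y1=0, Y2=0. Eliminates M4 stuck-at-0, M4 inverted output, M5 stuck-at-1.
Only M5 inverted output is consistent with every test.

M5 inverted output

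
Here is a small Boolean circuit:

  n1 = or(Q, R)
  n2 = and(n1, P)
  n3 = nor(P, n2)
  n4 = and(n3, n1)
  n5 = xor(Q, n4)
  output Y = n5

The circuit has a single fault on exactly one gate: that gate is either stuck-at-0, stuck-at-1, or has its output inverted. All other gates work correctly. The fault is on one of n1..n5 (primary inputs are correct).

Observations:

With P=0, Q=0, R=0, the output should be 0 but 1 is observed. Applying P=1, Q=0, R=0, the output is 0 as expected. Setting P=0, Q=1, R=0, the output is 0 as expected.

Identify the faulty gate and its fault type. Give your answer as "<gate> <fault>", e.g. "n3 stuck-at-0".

Fault-free values for test 1 (P=0, Q=0, R=0): n1=0, n2=0, n3=1, n4=0, n5=0, giving Y=0. Observed 1.
Test 1: faults giving observed 1 are {n1 stuck-at-1, n1 inverted output, n4 stuck-at-1, n4 inverted output, n5 stuck-at-1, n5 inverted output}.
Test 2 (P=1, Q=0, R=0): fault-free n1=0, n2=0, n3=0, n4=0, n5=0 → 0; observed 0. Eliminates n4 stuck-at-1, n4 inverted output, n5 stuck-at-1, n5 inverted output.
Test 3 (P=0, Q=1, R=0): fault-free n1=1, n2=0, n3=1, n4=1, n5=0 → 0; observed 0. Eliminates n1 inverted output.
Only n1 stuck-at-1 is consistent with every test.

n1 stuck-at-1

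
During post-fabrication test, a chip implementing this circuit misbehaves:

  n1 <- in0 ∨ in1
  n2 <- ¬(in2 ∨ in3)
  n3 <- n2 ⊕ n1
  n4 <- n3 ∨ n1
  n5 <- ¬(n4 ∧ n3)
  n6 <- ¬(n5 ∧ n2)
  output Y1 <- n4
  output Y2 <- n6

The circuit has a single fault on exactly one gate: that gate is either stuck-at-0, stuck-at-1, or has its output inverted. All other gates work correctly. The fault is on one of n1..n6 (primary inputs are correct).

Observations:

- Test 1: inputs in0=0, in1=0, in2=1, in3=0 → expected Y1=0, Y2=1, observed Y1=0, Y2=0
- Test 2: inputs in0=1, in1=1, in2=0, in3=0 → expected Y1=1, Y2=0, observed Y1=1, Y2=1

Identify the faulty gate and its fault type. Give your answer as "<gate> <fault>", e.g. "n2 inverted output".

Fault-free values for test 1 (in0=0, in1=0, in2=1, in3=0): n1=0, n2=0, n3=0, n4=0, n5=1, n6=1, giving Y1=0, Y2=1. Observed Y1=0, Y2=0.
Test 1: faults giving observed Y1=0, Y2=0 are {n6 stuck-at-0, n6 inverted output}.
Test 2 (in0=1, in1=1, in2=0, in3=0): fault-free n1=1, n2=1, n3=0, n4=1, n5=1, n6=0 → Y1=1, Y2=0; observed Y1=1, Y2=1. Eliminates n6 stuck-at-0.
Only n6 inverted output is consistent with every test.

n6 inverted output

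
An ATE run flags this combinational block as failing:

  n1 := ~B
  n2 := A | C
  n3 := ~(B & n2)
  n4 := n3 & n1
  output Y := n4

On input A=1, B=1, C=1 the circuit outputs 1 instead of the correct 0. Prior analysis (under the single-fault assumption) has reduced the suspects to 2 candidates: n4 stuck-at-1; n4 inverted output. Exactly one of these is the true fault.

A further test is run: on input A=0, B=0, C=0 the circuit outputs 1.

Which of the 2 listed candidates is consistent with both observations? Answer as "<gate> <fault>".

n4 stuck-at-1

Evaluate each candidate on input A=0, B=0, C=0:
  n4 stuck-at-1: n1=1, n2=0, n3=1, n4=1 [stuck-at-1] → 1 — matches
  n4 inverted output: n1=1, n2=0, n3=1, n4=0 [inverted output] → 0 — eliminated
Only n4 stuck-at-1 reproduces the observed 1.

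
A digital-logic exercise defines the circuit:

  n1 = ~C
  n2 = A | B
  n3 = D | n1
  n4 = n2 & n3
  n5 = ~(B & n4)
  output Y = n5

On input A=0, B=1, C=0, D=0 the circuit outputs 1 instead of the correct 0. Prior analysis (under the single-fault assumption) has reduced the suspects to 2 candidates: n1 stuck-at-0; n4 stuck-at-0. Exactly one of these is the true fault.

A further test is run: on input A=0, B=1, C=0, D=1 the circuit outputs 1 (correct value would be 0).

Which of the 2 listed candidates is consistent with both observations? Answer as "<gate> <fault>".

n4 stuck-at-0

Evaluate each candidate on input A=0, B=1, C=0, D=1:
  n1 stuck-at-0: n1=0 [stuck-at-0], n2=1, n3=1, n4=1, n5=0 → 0 — eliminated
  n4 stuck-at-0: n1=1, n2=1, n3=1, n4=0 [stuck-at-0], n5=1 → 1 — matches
Only n4 stuck-at-0 reproduces the observed 1.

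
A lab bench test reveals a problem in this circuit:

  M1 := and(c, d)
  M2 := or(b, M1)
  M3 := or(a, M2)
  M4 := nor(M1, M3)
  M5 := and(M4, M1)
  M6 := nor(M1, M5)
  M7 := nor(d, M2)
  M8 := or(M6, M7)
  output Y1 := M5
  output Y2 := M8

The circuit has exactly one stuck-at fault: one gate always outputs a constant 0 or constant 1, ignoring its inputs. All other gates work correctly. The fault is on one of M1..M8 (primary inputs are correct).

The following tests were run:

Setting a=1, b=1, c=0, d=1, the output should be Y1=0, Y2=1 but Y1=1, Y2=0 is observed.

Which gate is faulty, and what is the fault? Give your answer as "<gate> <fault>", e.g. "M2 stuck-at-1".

Fault-free values for test 1 (a=1, b=1, c=0, d=1): M1=0, M2=1, M3=1, M4=0, M5=0, M6=1, M7=0, M8=1, giving Y1=0, Y2=1. Observed Y1=1, Y2=0.
Test 1: faults giving observed Y1=1, Y2=0 are {M5 stuck-at-1}.
Only M5 stuck-at-1 is consistent with every test.

M5 stuck-at-1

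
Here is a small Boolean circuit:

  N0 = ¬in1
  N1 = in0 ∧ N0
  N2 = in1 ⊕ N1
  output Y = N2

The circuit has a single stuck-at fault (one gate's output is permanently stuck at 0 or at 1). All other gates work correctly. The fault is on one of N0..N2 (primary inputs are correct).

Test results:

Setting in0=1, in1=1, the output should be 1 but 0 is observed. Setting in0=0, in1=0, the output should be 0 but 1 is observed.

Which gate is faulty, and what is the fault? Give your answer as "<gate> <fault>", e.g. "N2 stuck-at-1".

N1 stuck-at-1

Fault-free values for test 1 (in0=1, in1=1): N0=0, N1=0, N2=1, giving Y=1. Observed 0.
Test 1: faults giving observed 0 are {N0 stuck-at-1, N1 stuck-at-1, N2 stuck-at-0}.
Test 2 (in0=0, in1=0): fault-free N0=1, N1=0, N2=0 → 0; observed 1. Eliminates N0 stuck-at-1, N2 stuck-at-0.
Only N1 stuck-at-1 is consistent with every test.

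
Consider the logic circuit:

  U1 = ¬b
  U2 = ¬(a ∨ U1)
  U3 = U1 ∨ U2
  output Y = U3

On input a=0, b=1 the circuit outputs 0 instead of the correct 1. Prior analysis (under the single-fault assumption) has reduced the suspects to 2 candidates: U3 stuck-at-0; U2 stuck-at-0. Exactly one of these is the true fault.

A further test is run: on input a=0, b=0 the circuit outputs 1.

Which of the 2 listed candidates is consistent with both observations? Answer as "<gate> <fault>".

U2 stuck-at-0

Evaluate each candidate on input a=0, b=0:
  U3 stuck-at-0: U1=1, U2=0, U3=0 [stuck-at-0] → 0 — eliminated
  U2 stuck-at-0: U1=1, U2=0 [stuck-at-0], U3=1 → 1 — matches
Only U2 stuck-at-0 reproduces the observed 1.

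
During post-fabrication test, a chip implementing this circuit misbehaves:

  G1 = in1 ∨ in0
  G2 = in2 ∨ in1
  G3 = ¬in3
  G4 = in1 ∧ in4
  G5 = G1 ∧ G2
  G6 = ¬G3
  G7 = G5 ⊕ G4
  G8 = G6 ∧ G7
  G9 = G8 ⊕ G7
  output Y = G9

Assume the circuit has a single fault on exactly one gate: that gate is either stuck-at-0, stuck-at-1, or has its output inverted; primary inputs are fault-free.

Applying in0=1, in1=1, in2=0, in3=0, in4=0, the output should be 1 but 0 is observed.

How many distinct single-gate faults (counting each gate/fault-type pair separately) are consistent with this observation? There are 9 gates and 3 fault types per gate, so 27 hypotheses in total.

18

Fault-free: G1=1, G2=1, G3=1, G4=0, G5=1, G6=0, G7=1, G8=0, G9=1 → 1. Observed 0.
  G1: stuck-at-0, inverted output ✓; others ✗
  G2: stuck-at-0, inverted output ✓; others ✗
  G3: stuck-at-0, inverted output ✓; others ✗
  G4: stuck-at-1, inverted output ✓; others ✗
  G5: stuck-at-0, inverted output ✓; others ✗
  G6: stuck-at-1, inverted output ✓; others ✗
  G7: stuck-at-0, inverted output ✓; others ✗
  G8: stuck-at-1, inverted output ✓; others ✗
  G9: stuck-at-0, inverted output ✓; others ✗
Consistent faults: {G1 stuck-at-0, G1 inverted output, G2 stuck-at-0, G2 inverted output, G3 stuck-at-0, G3 inverted output, G4 stuck-at-1, G4 inverted output, G5 stuck-at-0, G5 inverted output, G6 stuck-at-1, G6 inverted output, G7 stuck-at-0, G7 inverted output, G8 stuck-at-1, G8 inverted output, G9 stuck-at-0, G9 inverted output} — 18 in all.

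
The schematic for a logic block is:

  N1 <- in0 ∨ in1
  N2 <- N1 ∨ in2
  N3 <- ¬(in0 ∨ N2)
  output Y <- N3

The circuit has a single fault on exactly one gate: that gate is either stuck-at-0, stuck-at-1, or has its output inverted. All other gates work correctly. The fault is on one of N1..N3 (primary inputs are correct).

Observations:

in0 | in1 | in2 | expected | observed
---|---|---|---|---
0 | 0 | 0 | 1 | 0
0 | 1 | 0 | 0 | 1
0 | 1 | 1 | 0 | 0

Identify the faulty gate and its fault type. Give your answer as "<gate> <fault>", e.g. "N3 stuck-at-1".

N1 inverted output

Fault-free values for test 1 (in0=0, in1=0, in2=0): N1=0, N2=0, N3=1, giving Y=1. Observed 0.
Test 1: faults giving observed 0 are {N1 stuck-at-1, N1 inverted output, N2 stuck-at-1, N2 inverted output, N3 stuck-at-0, N3 inverted output}.
Test 2 (in0=0, in1=1, in2=0): fault-free N1=1, N2=1, N3=0 → 0; observed 1. Eliminates N1 stuck-at-1, N2 stuck-at-1, N3 stuck-at-0.
Test 3 (in0=0, in1=1, in2=1): fault-free N1=1, N2=1, N3=0 → 0; observed 0. Eliminates N2 inverted output, N3 inverted output.
Only N1 inverted output is consistent with every test.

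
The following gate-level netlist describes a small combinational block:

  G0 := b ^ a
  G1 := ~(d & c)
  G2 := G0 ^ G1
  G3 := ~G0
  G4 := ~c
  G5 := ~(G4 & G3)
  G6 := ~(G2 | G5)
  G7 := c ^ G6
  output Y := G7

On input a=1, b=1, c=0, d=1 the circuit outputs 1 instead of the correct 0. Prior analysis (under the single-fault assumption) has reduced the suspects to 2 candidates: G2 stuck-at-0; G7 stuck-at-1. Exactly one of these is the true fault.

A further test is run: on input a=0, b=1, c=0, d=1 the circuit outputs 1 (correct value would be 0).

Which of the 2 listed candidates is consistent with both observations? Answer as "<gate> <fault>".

G7 stuck-at-1

Evaluate each candidate on input a=0, b=1, c=0, d=1:
  G2 stuck-at-0: G0=1, G1=1, G2=0 [stuck-at-0], G3=0, G4=1, G5=1, G6=0, G7=0 → 0 — eliminated
  G7 stuck-at-1: G0=1, G1=1, G2=0, G3=0, G4=1, G5=1, G6=0, G7=1 [stuck-at-1] → 1 — matches
Only G7 stuck-at-1 reproduces the observed 1.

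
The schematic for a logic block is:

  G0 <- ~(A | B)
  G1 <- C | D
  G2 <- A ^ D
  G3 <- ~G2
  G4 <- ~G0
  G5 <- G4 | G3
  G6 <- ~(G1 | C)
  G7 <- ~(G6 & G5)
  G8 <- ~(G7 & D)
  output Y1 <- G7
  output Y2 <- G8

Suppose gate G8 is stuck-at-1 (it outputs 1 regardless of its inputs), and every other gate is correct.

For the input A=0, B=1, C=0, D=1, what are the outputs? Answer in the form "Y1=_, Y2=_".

Propagate with G8 forced: G0=0, G1=1, G2=1, G3=0, G4=1, G5=1, G6=0, G7=1, G8=1 [stuck-at-1].
So the outputs are Y1=1, Y2=1. (Without the fault they would be Y1=1, Y2=0.)

Y1=1, Y2=1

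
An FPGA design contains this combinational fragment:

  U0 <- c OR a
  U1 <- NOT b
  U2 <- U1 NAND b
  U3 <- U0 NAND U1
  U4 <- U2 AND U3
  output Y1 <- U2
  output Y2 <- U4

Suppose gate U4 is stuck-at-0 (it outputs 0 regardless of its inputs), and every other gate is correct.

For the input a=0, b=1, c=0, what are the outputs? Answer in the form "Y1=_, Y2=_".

Y1=1, Y2=0

Propagate with U4 forced: U0=0, U1=0, U2=1, U3=1, U4=0 [stuck-at-0].
So the outputs are Y1=1, Y2=0. (Without the fault they would be Y1=1, Y2=1.)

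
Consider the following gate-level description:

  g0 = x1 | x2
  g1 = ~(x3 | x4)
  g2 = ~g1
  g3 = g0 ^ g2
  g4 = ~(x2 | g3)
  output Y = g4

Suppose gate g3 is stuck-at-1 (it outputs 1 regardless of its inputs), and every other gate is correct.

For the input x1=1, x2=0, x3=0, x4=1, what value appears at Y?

Propagate with g3 forced: g0=1, g1=0, g2=1, g3=1 [stuck-at-1], g4=0.
So Y = 0. (Without the fault it would be 1.)

0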